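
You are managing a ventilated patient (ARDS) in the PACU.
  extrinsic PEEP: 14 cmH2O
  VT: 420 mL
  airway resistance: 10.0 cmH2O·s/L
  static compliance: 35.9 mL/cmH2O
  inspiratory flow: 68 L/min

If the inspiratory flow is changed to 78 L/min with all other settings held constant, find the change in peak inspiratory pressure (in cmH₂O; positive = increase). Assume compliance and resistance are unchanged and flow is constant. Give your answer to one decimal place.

1.7

Flow: 68 L/min ÷ 60 = 1.1333 L/s.
New flow: 78 L/min ÷ 60 = 1.3 L/s.
PIP = Vt/C + R·V̇ + PEEP (constant-flow equation of motion).
Only the resistive term changes: ΔPIP = R × ΔV̇ = 10.0 × (1.3 − 1.1333) = 10.0 × 0.1667 = 1.667 cmH2O.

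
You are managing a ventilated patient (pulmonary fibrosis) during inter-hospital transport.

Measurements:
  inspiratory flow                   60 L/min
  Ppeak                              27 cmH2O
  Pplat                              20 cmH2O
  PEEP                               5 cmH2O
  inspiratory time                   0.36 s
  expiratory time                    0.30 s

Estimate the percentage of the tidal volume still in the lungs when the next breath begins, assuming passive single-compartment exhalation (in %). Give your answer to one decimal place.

Flow: 60 L/min ÷ 60 = 1 L/s.
Vt = flow × Ti = 1 L/s × 0.36 s × 1000 mL/L = 360.0 mL.
R = (PIP − Pplat)/V̇ = (27 − 20) / 1 = 7.0/1 = 7.0 cmH2O·s/L.
C = Vt/(Pplat − PEEP) = 360.0 / (20 − 5) = 360.0/15.0 = 24.0 mL/cmH2O.
τ = R × C = 7.0 × 0.024 L/cmH2O = 0.168 s.
Fraction remaining at end-expiration = e^(−Te/τ) = e^(−0.30/0.168) = 0.1677 → 16.77%.

16.8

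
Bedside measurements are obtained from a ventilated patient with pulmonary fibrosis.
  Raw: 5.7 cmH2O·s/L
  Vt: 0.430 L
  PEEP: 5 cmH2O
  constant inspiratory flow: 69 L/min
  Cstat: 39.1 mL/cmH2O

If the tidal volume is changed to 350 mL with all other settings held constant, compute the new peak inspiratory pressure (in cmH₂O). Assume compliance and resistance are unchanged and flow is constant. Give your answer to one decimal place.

20.5

Flow: 69 L/min ÷ 60 = 1.15 L/s.
PIP = Vt/C + R·V̇ + PEEP (constant-flow equation of motion).
Only the elastic term changes: ΔPIP = ΔVt / C = (350 − 430) / 39.1 = -2.046 cmH2O.
Original PIP = 430/39.1 + 5.7×1.15 + 5 = 22.552 cmH2O; new PIP = 22.552 + (-2.046) = 20.506 cmH2O.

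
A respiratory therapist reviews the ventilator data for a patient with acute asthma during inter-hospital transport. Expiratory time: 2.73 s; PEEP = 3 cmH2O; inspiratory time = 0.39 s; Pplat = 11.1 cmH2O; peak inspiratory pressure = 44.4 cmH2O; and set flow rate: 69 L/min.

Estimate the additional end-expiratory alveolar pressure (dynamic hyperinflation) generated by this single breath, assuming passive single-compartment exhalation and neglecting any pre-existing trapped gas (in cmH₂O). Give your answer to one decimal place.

1.5

Flow: 69 L/min ÷ 60 = 1.15 L/s.
Vt = flow × Ti = 1.15 L/s × 0.39 s × 1000 mL/L = 448.5 mL.
R = (PIP − Pplat)/V̇ = (44.4 − 11.1) / 1.15 = 33.3/1.15 = 28.957 cmH2O·s/L.
C = Vt/(Pplat − PEEP) = 448.5 / (11.1 − 3) = 448.5/8.1 = 55.37 mL/cmH2O.
τ = R × C = 28.957 × 0.05537 L/cmH2O = 1.603 s.
Fraction remaining = e^(−Te/τ) = e^(−2.73/1.603) = 0.1821; trapped volume = 448.5 × 0.1821 = 81.672 mL.
Additional alveolar pressure from trapping ≈ V_trapped / C = 81.672 / 55.37 = 1.475 cmH2O.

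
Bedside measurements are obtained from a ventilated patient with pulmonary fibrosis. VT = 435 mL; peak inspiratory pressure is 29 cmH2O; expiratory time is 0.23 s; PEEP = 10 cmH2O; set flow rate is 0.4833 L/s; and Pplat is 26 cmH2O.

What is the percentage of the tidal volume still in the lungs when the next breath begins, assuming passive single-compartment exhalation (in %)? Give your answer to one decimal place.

R = (PIP − Pplat)/V̇ = (29 − 26) / 0.4833 = 3.0/0.4833 = 6.207 cmH2O·s/L.
C = Vt/(Pplat − PEEP) = 435.0 / (26 − 10) = 435.0/16.0 = 27.188 mL/cmH2O.
τ = R × C = 6.207 × 0.02719 L/cmH2O = 0.1688 s.
Fraction remaining at end-expiration = e^(−Te/τ) = e^(−0.23/0.1688) = 0.256 → 25.6%.

25.6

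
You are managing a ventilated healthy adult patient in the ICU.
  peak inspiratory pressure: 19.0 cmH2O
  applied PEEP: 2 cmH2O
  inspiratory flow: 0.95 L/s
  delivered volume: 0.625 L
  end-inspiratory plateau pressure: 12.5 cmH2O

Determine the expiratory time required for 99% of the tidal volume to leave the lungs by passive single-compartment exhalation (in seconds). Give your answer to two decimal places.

R = (PIP − Pplat)/V̇ = (19.0 − 12.5) / 0.95 = 6.5/0.95 = 6.842 cmH2O·s/L.
C = Vt/(Pplat − PEEP) = 625.0 / (12.5 − 2) = 625.0/10.5 = 59.524 mL/cmH2O.
τ = R × C = 6.842 × 0.05952 L/cmH2O = 0.4072 s.
t = −τ·ln(1 − 0.99) = −0.4072·ln(0.01) = 1.875 s.

1.88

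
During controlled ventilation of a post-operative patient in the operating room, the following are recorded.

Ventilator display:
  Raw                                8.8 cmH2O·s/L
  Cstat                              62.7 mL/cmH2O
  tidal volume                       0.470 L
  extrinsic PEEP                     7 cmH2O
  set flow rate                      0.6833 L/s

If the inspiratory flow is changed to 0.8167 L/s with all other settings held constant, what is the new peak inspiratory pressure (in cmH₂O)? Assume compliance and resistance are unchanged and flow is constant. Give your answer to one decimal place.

PIP = Vt/C + R·V̇ + PEEP (constant-flow equation of motion).
Only the resistive term changes: ΔPIP = R × ΔV̇ = 8.8 × (0.8167 − 0.6833) = 8.8 × 0.1334 = 1.174 cmH2O.
Original PIP = 470/62.7 + 8.8×0.6833 + 7 = 20.509 cmH2O; new PIP = 20.509 + (1.174) = 21.683 cmH2O.

21.7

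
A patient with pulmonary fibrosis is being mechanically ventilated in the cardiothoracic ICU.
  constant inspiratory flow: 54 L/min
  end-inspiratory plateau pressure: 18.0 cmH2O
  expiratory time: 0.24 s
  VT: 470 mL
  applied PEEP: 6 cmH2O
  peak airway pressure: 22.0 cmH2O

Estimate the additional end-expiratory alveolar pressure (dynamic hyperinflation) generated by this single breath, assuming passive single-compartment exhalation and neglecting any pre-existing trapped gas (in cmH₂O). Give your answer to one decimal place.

3.0

Flow: 54 L/min ÷ 60 = 0.9 L/s.
R = (PIP − Pplat)/V̇ = (22.0 − 18.0) / 0.9 = 4.0/0.9 = 4.444 cmH2O·s/L.
C = Vt/(Pplat − PEEP) = 470.0 / (18.0 − 6) = 470.0/12.0 = 39.167 mL/cmH2O.
τ = R × C = 4.444 × 0.03917 L/cmH2O = 0.1741 s.
Fraction remaining = e^(−Te/τ) = e^(−0.24/0.1741) = 0.252; trapped volume = 470.0 × 0.252 = 118.44 mL.
Additional alveolar pressure from trapping ≈ V_trapped / C = 118.44 / 39.167 = 3.024 cmH2O.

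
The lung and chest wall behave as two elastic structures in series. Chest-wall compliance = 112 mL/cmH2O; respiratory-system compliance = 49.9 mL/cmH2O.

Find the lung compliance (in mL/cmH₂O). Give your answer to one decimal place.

1/CL = 1/Crs − 1/Ccw.
1/CL = 1/49.9 − 1/112 = 0.01111.
CL = 90.009 mL/cmH2O.

90.0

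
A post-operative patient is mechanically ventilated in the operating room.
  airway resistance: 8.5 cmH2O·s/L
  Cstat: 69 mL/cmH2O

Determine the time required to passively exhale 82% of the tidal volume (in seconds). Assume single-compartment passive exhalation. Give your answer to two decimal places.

τ = R × C = 8.5 × 69 mL/cmH2O = 8.5 × 0.069 L/cmH2O = 0.5865 s.
Exhaled fraction f = 1 − e^(−t/τ) → t = −τ·ln(1 − f) = −0.5865·ln(0.18) = 1.006 s.

1.01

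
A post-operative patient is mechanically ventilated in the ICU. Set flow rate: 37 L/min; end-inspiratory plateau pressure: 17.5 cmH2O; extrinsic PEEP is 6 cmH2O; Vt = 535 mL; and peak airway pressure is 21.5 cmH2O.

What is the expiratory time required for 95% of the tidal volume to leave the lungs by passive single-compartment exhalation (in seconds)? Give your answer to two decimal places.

Flow: 37 L/min ÷ 60 = 0.6167 L/s.
R = (PIP − Pplat)/V̇ = (21.5 − 17.5) / 0.6167 = 4.0/0.6167 = 6.486 cmH2O·s/L.
C = Vt/(Pplat − PEEP) = 535.0 / (17.5 − 6) = 535.0/11.5 = 46.522 mL/cmH2O.
τ = R × C = 6.486 × 0.04652 L/cmH2O = 0.3017 s.
t = −τ·ln(1 − 0.95) = −0.3017·ln(0.05) = 0.9038 s.

0.90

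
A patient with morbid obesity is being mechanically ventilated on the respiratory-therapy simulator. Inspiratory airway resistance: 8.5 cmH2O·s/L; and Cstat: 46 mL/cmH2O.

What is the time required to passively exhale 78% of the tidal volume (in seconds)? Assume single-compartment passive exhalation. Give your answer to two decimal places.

0.59

τ = R × C = 8.5 × 46 mL/cmH2O = 8.5 × 0.046 L/cmH2O = 0.391 s.
Exhaled fraction f = 1 − e^(−t/τ) → t = −τ·ln(1 − f) = −0.391·ln(0.22) = 0.592 s.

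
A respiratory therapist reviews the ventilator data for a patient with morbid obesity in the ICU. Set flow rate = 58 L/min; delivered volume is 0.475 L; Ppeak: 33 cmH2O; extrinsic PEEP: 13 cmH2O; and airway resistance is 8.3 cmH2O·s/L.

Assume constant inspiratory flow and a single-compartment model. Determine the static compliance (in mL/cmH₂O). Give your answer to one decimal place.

39.7

Flow: 58 L/min ÷ 60 = 0.9667 L/s.
Equation of motion (constant flow): PIP = Vt/C + R·V̇ + PEEP.
Vt/C = PIP − R·V̇ − PEEP = 33 − 8.3×0.9667 − 13 = 33 − 8.024 − 13 = 11.976 cmH2O.
C = Vt / 11.976 = 475 / 11.976 = 39.663 mL/cmH2O.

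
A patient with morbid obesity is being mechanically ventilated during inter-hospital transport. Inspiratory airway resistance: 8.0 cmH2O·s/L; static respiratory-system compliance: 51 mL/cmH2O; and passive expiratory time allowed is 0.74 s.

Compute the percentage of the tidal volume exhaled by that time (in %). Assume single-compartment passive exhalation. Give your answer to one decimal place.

83.7

τ = R × C = 8.0 × 51 mL/cmH2O = 8.0 × 0.051 L/cmH2O = 0.408 s.
Passive exhalation: V(t)/V₀ = e^(−t/τ) = e^(−0.74/0.408) = 0.163.
Fraction exhaled = 1 − 0.163 = 0.837 → 83.7%.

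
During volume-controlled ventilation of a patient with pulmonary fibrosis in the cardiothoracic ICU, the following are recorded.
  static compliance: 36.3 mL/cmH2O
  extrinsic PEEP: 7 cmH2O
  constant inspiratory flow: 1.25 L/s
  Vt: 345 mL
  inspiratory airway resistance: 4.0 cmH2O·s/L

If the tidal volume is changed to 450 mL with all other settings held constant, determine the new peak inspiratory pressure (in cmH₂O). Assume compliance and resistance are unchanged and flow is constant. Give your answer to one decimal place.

24.4

PIP = Vt/C + R·V̇ + PEEP (constant-flow equation of motion).
Only the elastic term changes: ΔPIP = ΔVt / C = (450 − 345) / 36.3 = 2.893 cmH2O.
Original PIP = 345/36.3 + 4.0×1.25 + 7 = 21.504 cmH2O; new PIP = 21.504 + (2.893) = 24.397 cmH2O.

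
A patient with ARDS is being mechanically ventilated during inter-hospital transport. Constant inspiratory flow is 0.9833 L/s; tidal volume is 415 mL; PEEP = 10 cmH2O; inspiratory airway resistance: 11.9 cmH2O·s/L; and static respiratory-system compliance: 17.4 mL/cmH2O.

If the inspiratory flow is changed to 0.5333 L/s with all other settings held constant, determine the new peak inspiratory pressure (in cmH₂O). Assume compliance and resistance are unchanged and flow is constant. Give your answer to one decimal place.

PIP = Vt/C + R·V̇ + PEEP (constant-flow equation of motion).
Only the resistive term changes: ΔPIP = R × ΔV̇ = 11.9 × (0.5333 − 0.9833) = 11.9 × -0.45 = -5.355 cmH2O.
Original PIP = 415/17.4 + 11.9×0.9833 + 10 = 45.552 cmH2O; new PIP = 45.552 + (-5.355) = 40.197 cmH2O.

40.2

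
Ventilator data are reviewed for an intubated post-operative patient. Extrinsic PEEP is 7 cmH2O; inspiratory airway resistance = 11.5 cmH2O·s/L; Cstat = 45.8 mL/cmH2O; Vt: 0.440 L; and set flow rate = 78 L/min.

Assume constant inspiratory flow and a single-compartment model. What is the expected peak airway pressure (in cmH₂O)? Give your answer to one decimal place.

31.6

Flow: 78 L/min ÷ 60 = 1.3 L/s.
Equation of motion (constant flow): PIP = Vt/C + R·V̇ + PEEP.
PIP = 440/45.8 + 11.5×1.3 + 7 = 9.607 + 14.95 + 7 = 31.557 cmH2O.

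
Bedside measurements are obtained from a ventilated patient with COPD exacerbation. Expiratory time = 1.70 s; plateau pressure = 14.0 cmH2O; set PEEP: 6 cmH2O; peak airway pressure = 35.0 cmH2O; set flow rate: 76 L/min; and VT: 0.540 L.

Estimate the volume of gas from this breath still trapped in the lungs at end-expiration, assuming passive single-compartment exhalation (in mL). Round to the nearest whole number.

Flow: 76 L/min ÷ 60 = 1.2667 L/s.
R = (PIP − Pplat)/V̇ = (35.0 − 14.0) / 1.2667 = 21.0/1.2667 = 16.579 cmH2O·s/L.
C = Vt/(Pplat − PEEP) = 540.0 / (14.0 − 6) = 540.0/8.0 = 67.5 mL/cmH2O.
τ = R × C = 16.579 × 0.0675 L/cmH2O = 1.119 s.
Fraction remaining = e^(−Te/τ) = e^(−1.70/1.119) = 0.2189.
Trapped volume = 540.0 × 0.2189 = 118.21 mL.

118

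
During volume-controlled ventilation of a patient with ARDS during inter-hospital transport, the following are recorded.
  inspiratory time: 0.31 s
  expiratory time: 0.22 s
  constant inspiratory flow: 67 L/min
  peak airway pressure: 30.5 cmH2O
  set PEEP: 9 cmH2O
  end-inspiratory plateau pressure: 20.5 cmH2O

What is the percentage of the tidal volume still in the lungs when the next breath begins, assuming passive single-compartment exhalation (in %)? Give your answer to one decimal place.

Flow: 67 L/min ÷ 60 = 1.1167 L/s.
Vt = flow × Ti = 1.1167 L/s × 0.31 s × 1000 mL/L = 346.18 mL.
R = (PIP − Pplat)/V̇ = (30.5 − 20.5) / 1.1167 = 10.0/1.1167 = 8.955 cmH2O·s/L.
C = Vt/(Pplat − PEEP) = 346.18 / (20.5 − 9) = 346.18/11.5 = 30.103 mL/cmH2O.
τ = R × C = 8.955 × 0.0301 L/cmH2O = 0.2695 s.
Fraction remaining at end-expiration = e^(−Te/τ) = e^(−0.22/0.2695) = 0.4421 → 44.21%.

44.2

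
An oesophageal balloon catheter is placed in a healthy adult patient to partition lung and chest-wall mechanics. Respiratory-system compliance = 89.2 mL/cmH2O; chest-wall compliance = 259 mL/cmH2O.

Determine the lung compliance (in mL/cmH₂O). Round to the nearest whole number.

1/CL = 1/Crs − 1/Ccw.
1/CL = 1/89.2 − 1/259 = 0.00735.
CL = 136.05 mL/cmH2O.

136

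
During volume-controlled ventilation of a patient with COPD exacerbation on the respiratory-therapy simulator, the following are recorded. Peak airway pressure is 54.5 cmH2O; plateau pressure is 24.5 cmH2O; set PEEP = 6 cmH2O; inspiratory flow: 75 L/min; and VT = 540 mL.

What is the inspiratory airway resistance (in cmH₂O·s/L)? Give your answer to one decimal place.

Flow: 75 L/min ÷ 60 = 1.25 L/s.
Raw = (PIP − Pplat) / flow = (54.5 − 24.5) / 1.25 = 30.0 / 1.25 = 24.0 cmH2O·s/L.

24.0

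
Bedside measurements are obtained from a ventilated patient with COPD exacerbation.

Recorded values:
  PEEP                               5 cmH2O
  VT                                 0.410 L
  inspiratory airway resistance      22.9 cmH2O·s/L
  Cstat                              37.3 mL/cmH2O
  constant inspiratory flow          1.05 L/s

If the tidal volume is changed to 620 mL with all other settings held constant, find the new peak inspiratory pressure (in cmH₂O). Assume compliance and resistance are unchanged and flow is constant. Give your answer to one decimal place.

45.7

PIP = Vt/C + R·V̇ + PEEP (constant-flow equation of motion).
Only the elastic term changes: ΔPIP = ΔVt / C = (620 − 410) / 37.3 = 5.63 cmH2O.
Original PIP = 410/37.3 + 22.9×1.05 + 5 = 40.037 cmH2O; new PIP = 40.037 + (5.63) = 45.667 cmH2O.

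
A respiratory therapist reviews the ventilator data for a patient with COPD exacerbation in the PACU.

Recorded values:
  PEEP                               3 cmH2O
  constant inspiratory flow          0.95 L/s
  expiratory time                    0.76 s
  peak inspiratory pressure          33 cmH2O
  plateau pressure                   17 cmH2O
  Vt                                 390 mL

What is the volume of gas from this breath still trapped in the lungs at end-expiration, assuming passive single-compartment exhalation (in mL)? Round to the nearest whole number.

77

R = (PIP − Pplat)/V̇ = (33 − 17) / 0.95 = 16.0/0.95 = 16.842 cmH2O·s/L.
C = Vt/(Pplat − PEEP) = 390.0 / (17 − 3) = 390.0/14.0 = 27.857 mL/cmH2O.
τ = R × C = 16.842 × 0.02786 L/cmH2O = 0.4692 s.
Fraction remaining = e^(−Te/τ) = e^(−0.76/0.4692) = 0.1979.
Trapped volume = 390.0 × 0.1979 = 77.181 mL.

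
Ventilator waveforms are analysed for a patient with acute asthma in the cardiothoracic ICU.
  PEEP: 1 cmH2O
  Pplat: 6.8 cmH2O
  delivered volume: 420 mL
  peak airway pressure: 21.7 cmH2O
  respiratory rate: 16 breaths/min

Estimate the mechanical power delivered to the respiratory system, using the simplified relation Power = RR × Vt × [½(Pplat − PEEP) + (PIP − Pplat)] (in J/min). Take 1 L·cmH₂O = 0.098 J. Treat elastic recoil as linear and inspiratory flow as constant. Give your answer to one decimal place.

Per-breath work = Vt × [½(Pplat−PEEP) + (PIP−Pplat)] = 0.420 × [0.5×5.8 + 14.9] = 0.420 × 17.8 = 7.476 L·cmH2O.
Power = 16 × 7.476 = 119.62 L·cmH2O/min.
× 0.098 J/(L·cmH2O) → 11.723 J/min.

11.7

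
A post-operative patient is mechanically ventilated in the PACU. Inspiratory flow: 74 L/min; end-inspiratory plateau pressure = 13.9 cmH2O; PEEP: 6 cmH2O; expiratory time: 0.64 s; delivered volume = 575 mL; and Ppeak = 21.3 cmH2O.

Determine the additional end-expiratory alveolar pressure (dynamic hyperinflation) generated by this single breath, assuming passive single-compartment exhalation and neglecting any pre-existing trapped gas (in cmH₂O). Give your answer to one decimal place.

Flow: 74 L/min ÷ 60 = 1.2333 L/s.
R = (PIP − Pplat)/V̇ = (21.3 − 13.9) / 1.2333 = 7.4/1.2333 = 6.0 cmH2O·s/L.
C = Vt/(Pplat − PEEP) = 575.0 / (13.9 − 6) = 575.0/7.9 = 72.785 mL/cmH2O.
τ = R × C = 6.0 × 0.07279 L/cmH2O = 0.4367 s.
Fraction remaining = e^(−Te/τ) = e^(−0.64/0.4367) = 0.231; trapped volume = 575.0 × 0.231 = 132.83 mL.
Additional alveolar pressure from trapping ≈ V_trapped / C = 132.83 / 72.785 = 1.825 cmH2O.

1.8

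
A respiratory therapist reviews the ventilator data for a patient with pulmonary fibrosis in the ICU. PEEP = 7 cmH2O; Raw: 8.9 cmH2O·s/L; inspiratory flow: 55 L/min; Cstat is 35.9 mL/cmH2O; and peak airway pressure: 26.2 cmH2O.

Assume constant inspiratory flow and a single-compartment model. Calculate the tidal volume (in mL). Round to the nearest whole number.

396

Flow: 55 L/min ÷ 60 = 0.9167 L/s.
Equation of motion (constant flow): PIP = Vt/C + R·V̇ + PEEP.
Vt/C = PIP − R·V̇ − PEEP = 26.2 − 8.159 − 7 = 11.041 cmH2O.
Vt = C × 11.041 = 35.9 × 11.041 = 396.37 mL.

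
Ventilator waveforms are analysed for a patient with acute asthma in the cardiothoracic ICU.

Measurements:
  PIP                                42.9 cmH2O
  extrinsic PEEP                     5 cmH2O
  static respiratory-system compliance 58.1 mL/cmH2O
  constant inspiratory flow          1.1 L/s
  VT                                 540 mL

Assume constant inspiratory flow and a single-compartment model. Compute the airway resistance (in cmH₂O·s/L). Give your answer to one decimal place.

26.0

Equation of motion (constant flow): PIP = Vt/C + R·V̇ + PEEP.
R·V̇ = PIP − Vt/C − PEEP = 42.9 − 540/58.1 − 5 = 42.9 − 9.294 − 5 = 28.606 cmH2O.
R = 28.606 / 1.1 = 26.005 cmH2O·s/L.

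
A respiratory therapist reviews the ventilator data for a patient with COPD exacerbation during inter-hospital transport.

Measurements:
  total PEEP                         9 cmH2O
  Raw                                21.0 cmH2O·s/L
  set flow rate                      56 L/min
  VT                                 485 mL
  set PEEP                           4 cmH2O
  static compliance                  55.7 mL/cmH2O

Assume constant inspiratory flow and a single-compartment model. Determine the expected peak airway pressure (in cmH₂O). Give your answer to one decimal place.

37.3

Flow: 56 L/min ÷ 60 = 0.9333 L/s.
Total PEEP = 9 cmH2O (set 4 + intrinsic 5); this is the baseline alveolar pressure.
Equation of motion (constant flow): PIP = Vt/C + R·V̇ + PEEP.
PIP = 485/55.7 + 21.0×0.9333 + 9 = 8.707 + 19.599 + 9 = 37.306 cmH2O.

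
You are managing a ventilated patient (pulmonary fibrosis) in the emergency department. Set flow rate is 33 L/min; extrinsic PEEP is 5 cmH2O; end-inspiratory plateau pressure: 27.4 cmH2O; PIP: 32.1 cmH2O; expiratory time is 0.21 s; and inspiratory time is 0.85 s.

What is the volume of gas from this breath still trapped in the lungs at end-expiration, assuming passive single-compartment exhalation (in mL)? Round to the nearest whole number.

Flow: 33 L/min ÷ 60 = 0.55 L/s.
Vt = flow × Ti = 0.55 L/s × 0.85 s × 1000 mL/L = 467.5 mL.
R = (PIP − Pplat)/V̇ = (32.1 − 27.4) / 0.55 = 4.7/0.55 = 8.545 cmH2O·s/L.
C = Vt/(Pplat − PEEP) = 467.5 / (27.4 − 5) = 467.5/22.4 = 20.871 mL/cmH2O.
τ = R × C = 8.545 × 0.02087 L/cmH2O = 0.1783 s.
Fraction remaining = e^(−Te/τ) = e^(−0.21/0.1783) = 0.308.
Trapped volume = 467.5 × 0.308 = 143.99 mL.

144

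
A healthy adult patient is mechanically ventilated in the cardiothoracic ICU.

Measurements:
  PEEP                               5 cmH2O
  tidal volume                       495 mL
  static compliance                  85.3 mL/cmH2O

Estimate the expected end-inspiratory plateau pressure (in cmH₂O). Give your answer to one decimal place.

Pplat = PEEP + Vt / Cstat = 5 + 495 / 85.3 = 5 + 5.803 = 10.803 cmH2O.

10.8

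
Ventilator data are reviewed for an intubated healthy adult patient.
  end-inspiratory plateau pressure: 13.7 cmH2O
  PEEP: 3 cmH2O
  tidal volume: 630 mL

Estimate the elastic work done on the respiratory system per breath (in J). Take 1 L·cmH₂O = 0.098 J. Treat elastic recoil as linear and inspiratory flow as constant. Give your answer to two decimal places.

Elastic work ≈ ½ × (Pplat − PEEP) × Vt = 0.5 × (13.7 − 3) × 0.630 L = 0.5 × 10.7 × 0.630 = 3.371 L·cmH2O.
× 0.098 J/(L·cmH2O) → 0.3304 J.

0.33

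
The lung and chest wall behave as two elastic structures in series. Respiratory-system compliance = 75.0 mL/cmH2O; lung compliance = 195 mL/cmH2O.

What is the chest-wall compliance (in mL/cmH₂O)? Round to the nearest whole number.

1/Ccw = 1/Crs − 1/CL.
1/Ccw = 1/75.0 − 1/195 = 0.008205.
Ccw = 121.88 mL/cmH2O.

122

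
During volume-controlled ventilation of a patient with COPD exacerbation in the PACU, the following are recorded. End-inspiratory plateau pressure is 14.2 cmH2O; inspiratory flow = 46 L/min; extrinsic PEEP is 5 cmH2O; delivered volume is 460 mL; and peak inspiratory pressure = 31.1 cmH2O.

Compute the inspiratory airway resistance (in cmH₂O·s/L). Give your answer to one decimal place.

22.0

Flow: 46 L/min ÷ 60 = 0.7667 L/s.
Raw = (PIP − Pplat) / flow = (31.1 − 14.2) / 0.7667 = 16.9 / 0.7667 = 22.043 cmH2O·s/L.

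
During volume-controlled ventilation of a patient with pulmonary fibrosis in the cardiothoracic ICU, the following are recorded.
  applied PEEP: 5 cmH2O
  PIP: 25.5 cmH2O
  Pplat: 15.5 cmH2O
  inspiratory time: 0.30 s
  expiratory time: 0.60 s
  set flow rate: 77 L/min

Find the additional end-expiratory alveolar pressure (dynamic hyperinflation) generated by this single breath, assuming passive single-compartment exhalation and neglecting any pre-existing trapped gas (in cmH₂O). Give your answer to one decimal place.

1.3

Flow: 77 L/min ÷ 60 = 1.2833 L/s.
Vt = flow × Ti = 1.2833 L/s × 0.30 s × 1000 mL/L = 384.99 mL.
R = (PIP − Pplat)/V̇ = (25.5 − 15.5) / 1.2833 = 10.0/1.2833 = 7.792 cmH2O·s/L.
C = Vt/(Pplat − PEEP) = 384.99 / (15.5 − 5) = 384.99/10.5 = 36.666 mL/cmH2O.
τ = R × C = 7.792 × 0.03667 L/cmH2O = 0.2857 s.
Fraction remaining = e^(−Te/τ) = e^(−0.60/0.2857) = 0.1224; trapped volume = 384.99 × 0.1224 = 47.123 mL.
Additional alveolar pressure from trapping ≈ V_trapped / C = 47.123 / 36.666 = 1.285 cmH2O.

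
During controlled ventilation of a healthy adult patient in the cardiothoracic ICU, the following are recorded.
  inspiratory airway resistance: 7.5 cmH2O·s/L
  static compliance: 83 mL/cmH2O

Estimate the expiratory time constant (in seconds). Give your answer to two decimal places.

τ = R × C = 7.5 × 83 mL/cmH2O = 7.5 × 0.083 L/cmH2O = 0.6225 s.

0.62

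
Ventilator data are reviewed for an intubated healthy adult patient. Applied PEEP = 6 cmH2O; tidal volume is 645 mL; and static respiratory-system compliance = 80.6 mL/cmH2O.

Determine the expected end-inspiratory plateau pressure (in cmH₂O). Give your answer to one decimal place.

Pplat = PEEP + Vt / Cstat = 6 + 645 / 80.6 = 6 + 8.002 = 14.002 cmH2O.

14.0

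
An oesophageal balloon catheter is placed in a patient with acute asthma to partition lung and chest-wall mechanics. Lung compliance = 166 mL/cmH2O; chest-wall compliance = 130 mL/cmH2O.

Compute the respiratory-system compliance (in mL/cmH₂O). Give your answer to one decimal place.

Lung and chest wall are elastances in series: 1/Crs = 1/CL + 1/Ccw.
1/Crs = 1/166 + 1/130 = 0.01372.
Crs = 72.886 mL/cmH2O.

72.9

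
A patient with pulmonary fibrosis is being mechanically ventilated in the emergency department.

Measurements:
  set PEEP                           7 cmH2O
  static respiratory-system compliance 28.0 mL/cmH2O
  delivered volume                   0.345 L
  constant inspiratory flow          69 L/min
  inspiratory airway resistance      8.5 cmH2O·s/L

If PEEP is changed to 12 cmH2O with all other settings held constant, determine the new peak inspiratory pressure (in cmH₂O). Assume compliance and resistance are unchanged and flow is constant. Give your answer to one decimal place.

Flow: 69 L/min ÷ 60 = 1.15 L/s.
PIP = Vt/C + R·V̇ + PEEP (constant-flow equation of motion).
Only the baseline term changes: ΔPIP = ΔPEEP = 12 − 7 = 5.0 cmH2O.
Original PIP = 345/28.0 + 8.5×1.15 + 7 = 29.096 cmH2O; new PIP = 29.096 + (5.0) = 34.096 cmH2O.

34.1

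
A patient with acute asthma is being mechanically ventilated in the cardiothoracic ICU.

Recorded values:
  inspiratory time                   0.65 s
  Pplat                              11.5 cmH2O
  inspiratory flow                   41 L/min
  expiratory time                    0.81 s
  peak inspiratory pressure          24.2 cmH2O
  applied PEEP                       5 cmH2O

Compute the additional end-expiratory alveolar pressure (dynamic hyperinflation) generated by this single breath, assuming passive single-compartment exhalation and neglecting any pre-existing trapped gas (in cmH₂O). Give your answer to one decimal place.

Flow: 41 L/min ÷ 60 = 0.6833 L/s.
Vt = flow × Ti = 0.6833 L/s × 0.65 s × 1000 mL/L = 444.15 mL.
R = (PIP − Pplat)/V̇ = (24.2 − 11.5) / 0.6833 = 12.7/0.6833 = 18.586 cmH2O·s/L.
C = Vt/(Pplat − PEEP) = 444.15 / (11.5 − 5) = 444.15/6.5 = 68.331 mL/cmH2O.
τ = R × C = 18.586 × 0.06833 L/cmH2O = 1.27 s.
Fraction remaining = e^(−Te/τ) = e^(−0.81/1.27) = 0.5285; trapped volume = 444.15 × 0.5285 = 234.73 mL.
Additional alveolar pressure from trapping ≈ V_trapped / C = 234.73 / 68.331 = 3.435 cmH2O.

3.4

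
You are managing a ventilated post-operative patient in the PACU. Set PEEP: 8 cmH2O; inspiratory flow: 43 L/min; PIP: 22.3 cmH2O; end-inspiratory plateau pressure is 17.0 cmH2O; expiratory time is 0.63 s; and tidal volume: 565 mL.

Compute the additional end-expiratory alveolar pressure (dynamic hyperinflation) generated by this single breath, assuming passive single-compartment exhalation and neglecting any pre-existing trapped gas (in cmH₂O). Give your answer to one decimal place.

2.3

Flow: 43 L/min ÷ 60 = 0.7167 L/s.
R = (PIP − Pplat)/V̇ = (22.3 − 17.0) / 0.7167 = 5.3/0.7167 = 7.395 cmH2O·s/L.
C = Vt/(Pplat − PEEP) = 565.0 / (17.0 − 8) = 565.0/9.0 = 62.778 mL/cmH2O.
τ = R × C = 7.395 × 0.06278 L/cmH2O = 0.4643 s.
Fraction remaining = e^(−Te/τ) = e^(−0.63/0.4643) = 0.2575; trapped volume = 565.0 × 0.2575 = 145.49 mL.
Additional alveolar pressure from trapping ≈ V_trapped / C = 145.49 / 62.778 = 2.318 cmH2O.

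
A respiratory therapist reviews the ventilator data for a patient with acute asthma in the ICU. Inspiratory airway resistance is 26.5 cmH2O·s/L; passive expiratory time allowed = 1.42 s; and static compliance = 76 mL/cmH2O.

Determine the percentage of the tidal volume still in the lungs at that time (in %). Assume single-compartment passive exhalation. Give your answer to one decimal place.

τ = R × C = 26.5 × 76 mL/cmH2O = 26.5 × 0.076 L/cmH2O = 2.014 s.
Passive exhalation: V(t)/V₀ = e^(−t/τ) = e^(−1.42/2.014) = 0.4941.
Fraction remaining = 0.4941 → 49.41%.

49.4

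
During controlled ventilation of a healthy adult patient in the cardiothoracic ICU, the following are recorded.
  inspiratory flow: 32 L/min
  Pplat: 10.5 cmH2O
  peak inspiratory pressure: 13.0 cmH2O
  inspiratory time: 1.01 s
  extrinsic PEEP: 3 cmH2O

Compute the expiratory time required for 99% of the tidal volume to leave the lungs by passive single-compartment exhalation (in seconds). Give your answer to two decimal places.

1.55

Flow: 32 L/min ÷ 60 = 0.5333 L/s.
Vt = flow × Ti = 0.5333 L/s × 1.01 s × 1000 mL/L = 538.63 mL.
R = (PIP − Pplat)/V̇ = (13.0 − 10.5) / 0.5333 = 2.5/0.5333 = 4.688 cmH2O·s/L.
C = Vt/(Pplat − PEEP) = 538.63 / (10.5 − 3) = 538.63/7.5 = 71.817 mL/cmH2O.
τ = R × C = 4.688 × 0.07182 L/cmH2O = 0.3367 s.
t = −τ·ln(1 − 0.99) = −0.3367·ln(0.01) = 1.551 s.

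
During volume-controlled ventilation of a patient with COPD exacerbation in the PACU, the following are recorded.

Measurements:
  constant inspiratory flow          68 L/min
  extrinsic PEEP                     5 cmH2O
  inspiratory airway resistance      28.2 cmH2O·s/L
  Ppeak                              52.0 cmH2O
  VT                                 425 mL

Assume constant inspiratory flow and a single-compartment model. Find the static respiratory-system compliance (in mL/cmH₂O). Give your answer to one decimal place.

28.3

Flow: 68 L/min ÷ 60 = 1.1333 L/s.
Equation of motion (constant flow): PIP = Vt/C + R·V̇ + PEEP.
Vt/C = PIP − R·V̇ − PEEP = 52.0 − 28.2×1.1333 − 5 = 52.0 − 31.959 − 5 = 15.041 cmH2O.
C = Vt / 15.041 = 425 / 15.041 = 28.256 mL/cmH2O.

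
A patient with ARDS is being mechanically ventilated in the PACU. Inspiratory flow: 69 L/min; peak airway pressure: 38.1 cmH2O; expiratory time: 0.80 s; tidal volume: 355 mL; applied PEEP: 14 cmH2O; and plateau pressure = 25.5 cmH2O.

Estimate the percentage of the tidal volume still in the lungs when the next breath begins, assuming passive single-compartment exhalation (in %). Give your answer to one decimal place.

9.4

Flow: 69 L/min ÷ 60 = 1.15 L/s.
R = (PIP − Pplat)/V̇ = (38.1 − 25.5) / 1.15 = 12.6/1.15 = 10.957 cmH2O·s/L.
C = Vt/(Pplat − PEEP) = 355.0 / (25.5 − 14) = 355.0/11.5 = 30.87 mL/cmH2O.
τ = R × C = 10.957 × 0.03087 L/cmH2O = 0.3382 s.
Fraction remaining at end-expiration = e^(−Te/τ) = e^(−0.80/0.3382) = 0.09391 → 9.391%.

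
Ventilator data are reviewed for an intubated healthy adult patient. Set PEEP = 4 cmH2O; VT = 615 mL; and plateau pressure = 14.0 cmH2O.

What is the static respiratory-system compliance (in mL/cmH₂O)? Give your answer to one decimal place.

61.5

Cstat = Vt / (Pplat − PEEP) = 615 / (14.0 − 4) = 615 / 10.0 = 61.5 mL/cmH2O.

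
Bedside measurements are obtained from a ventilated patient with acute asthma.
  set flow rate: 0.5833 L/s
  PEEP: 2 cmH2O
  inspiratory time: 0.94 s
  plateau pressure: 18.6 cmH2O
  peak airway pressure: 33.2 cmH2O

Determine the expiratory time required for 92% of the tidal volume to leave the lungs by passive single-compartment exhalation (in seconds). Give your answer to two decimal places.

2.09

Vt = flow × Ti = 0.5833 L/s × 0.94 s × 1000 mL/L = 548.3 mL.
R = (PIP − Pplat)/V̇ = (33.2 − 18.6) / 0.5833 = 14.6/0.5833 = 25.03 cmH2O·s/L.
C = Vt/(Pplat − PEEP) = 548.3 / (18.6 − 2) = 548.3/16.6 = 33.03 mL/cmH2O.
τ = R × C = 25.03 × 0.03303 L/cmH2O = 0.8267 s.
t = −τ·ln(1 − 0.92) = −0.8267·ln(0.08) = 2.088 s.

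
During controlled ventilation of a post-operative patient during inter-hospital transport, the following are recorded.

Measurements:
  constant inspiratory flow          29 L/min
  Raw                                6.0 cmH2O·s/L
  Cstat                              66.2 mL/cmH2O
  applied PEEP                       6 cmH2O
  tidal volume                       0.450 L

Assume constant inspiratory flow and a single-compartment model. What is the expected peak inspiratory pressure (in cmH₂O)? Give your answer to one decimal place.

15.7

Flow: 29 L/min ÷ 60 = 0.4833 L/s.
Equation of motion (constant flow): PIP = Vt/C + R·V̇ + PEEP.
PIP = 450/66.2 + 6.0×0.4833 + 6 = 6.798 + 2.9 + 6 = 15.698 cmH2O.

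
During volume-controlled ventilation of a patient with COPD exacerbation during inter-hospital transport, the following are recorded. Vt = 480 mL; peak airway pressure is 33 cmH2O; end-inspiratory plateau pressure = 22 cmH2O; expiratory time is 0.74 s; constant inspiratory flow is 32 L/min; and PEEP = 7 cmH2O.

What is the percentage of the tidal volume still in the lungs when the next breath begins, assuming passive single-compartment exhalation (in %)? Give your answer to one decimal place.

32.6

Flow: 32 L/min ÷ 60 = 0.5333 L/s.
R = (PIP − Pplat)/V̇ = (33 − 22) / 0.5333 = 11.0/0.5333 = 20.626 cmH2O·s/L.
C = Vt/(Pplat − PEEP) = 480.0 / (22 − 7) = 480.0/15.0 = 32.0 mL/cmH2O.
τ = R × C = 20.626 × 0.032 L/cmH2O = 0.66 s.
Fraction remaining at end-expiration = e^(−Te/τ) = e^(−0.74/0.66) = 0.3259 → 32.59%.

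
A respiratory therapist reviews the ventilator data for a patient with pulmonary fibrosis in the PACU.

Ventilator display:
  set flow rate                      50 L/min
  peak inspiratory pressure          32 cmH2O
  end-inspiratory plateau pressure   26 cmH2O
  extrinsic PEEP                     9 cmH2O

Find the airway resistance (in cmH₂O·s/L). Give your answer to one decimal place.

7.2

Flow: 50 L/min ÷ 60 = 0.8333 L/s.
Raw = (PIP − Pplat) / flow = (32 − 26) / 0.8333 = 6.0 / 0.8333 = 7.2 cmH2O·s/L.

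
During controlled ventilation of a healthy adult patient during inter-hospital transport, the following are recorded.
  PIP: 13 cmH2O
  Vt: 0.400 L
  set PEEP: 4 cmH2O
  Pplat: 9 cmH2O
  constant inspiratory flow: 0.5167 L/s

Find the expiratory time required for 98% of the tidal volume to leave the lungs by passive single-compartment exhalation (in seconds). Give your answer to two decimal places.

R = (PIP − Pplat)/V̇ = (13 − 9) / 0.5167 = 4.0/0.5167 = 7.741 cmH2O·s/L.
C = Vt/(Pplat − PEEP) = 400.0 / (9 − 4) = 400.0/5.0 = 80.0 mL/cmH2O.
τ = R × C = 7.741 × 0.08 L/cmH2O = 0.6193 s.
t = −τ·ln(1 − 0.98) = −0.6193·ln(0.02) = 2.423 s.

2.42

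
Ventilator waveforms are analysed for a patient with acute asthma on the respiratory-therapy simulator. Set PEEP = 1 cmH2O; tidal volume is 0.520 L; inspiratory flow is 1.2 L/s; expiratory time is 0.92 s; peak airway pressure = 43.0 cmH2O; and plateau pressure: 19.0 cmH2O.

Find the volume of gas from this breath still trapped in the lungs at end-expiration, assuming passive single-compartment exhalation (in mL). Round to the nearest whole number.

106

R = (PIP − Pplat)/V̇ = (43.0 − 19.0) / 1.2 = 24.0/1.2 = 20.0 cmH2O·s/L.
C = Vt/(Pplat − PEEP) = 520.0 / (19.0 − 1) = 520.0/18.0 = 28.889 mL/cmH2O.
τ = R × C = 20.0 × 0.02889 L/cmH2O = 0.5778 s.
Fraction remaining = e^(−Te/τ) = e^(−0.92/0.5778) = 0.2035.
Trapped volume = 520.0 × 0.2035 = 105.82 mL.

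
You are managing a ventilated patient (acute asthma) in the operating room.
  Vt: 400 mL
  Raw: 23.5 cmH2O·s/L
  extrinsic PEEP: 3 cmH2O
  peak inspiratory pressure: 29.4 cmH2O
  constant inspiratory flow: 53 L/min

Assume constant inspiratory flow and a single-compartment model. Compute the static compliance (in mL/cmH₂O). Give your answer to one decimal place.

Flow: 53 L/min ÷ 60 = 0.8833 L/s.
Equation of motion (constant flow): PIP = Vt/C + R·V̇ + PEEP.
Vt/C = PIP − R·V̇ − PEEP = 29.4 − 23.5×0.8833 − 3 = 29.4 − 20.758 − 3 = 5.642 cmH2O.
C = Vt / 5.642 = 400 / 5.642 = 70.897 mL/cmH2O.

70.9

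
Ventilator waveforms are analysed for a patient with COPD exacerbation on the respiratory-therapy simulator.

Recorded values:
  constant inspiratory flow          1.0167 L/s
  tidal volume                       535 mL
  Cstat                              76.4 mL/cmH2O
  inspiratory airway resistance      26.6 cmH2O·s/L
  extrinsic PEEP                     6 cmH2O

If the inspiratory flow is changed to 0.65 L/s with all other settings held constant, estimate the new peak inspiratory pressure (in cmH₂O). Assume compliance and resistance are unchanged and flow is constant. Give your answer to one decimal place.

30.3

PIP = Vt/C + R·V̇ + PEEP (constant-flow equation of motion).
Only the resistive term changes: ΔPIP = R × ΔV̇ = 26.6 × (0.65 − 1.0167) = 26.6 × -0.3667 = -9.754 cmH2O.
Original PIP = 535/76.4 + 26.6×1.0167 + 6 = 40.047 cmH2O; new PIP = 40.047 + (-9.754) = 30.293 cmH2O.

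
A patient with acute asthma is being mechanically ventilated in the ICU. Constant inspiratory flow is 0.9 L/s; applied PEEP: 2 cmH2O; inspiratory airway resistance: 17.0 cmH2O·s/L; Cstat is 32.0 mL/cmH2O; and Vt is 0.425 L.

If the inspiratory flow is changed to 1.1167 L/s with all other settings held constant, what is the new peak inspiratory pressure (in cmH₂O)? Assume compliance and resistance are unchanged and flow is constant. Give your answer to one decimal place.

34.3

PIP = Vt/C + R·V̇ + PEEP (constant-flow equation of motion).
Only the resistive term changes: ΔPIP = R × ΔV̇ = 17.0 × (1.1167 − 0.9) = 17.0 × 0.2167 = 3.684 cmH2O.
Original PIP = 425/32.0 + 17.0×0.9 + 2 = 30.581 cmH2O; new PIP = 30.581 + (3.684) = 34.265 cmH2O.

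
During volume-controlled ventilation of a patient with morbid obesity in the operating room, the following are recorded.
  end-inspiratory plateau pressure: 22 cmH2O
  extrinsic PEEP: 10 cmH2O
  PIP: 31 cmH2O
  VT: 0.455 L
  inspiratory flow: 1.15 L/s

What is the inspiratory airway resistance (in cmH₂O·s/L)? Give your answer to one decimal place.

Raw = (PIP − Pplat) / flow = (31 − 22) / 1.15 = 9.0 / 1.15 = 7.826 cmH2O·s/L.

7.8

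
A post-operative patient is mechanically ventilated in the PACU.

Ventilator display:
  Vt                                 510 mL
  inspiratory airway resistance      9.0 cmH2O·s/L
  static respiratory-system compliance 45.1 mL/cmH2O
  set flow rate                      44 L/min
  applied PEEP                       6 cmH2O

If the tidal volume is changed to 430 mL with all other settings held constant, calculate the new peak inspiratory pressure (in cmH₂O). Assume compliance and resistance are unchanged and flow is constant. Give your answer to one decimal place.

Flow: 44 L/min ÷ 60 = 0.7333 L/s.
PIP = Vt/C + R·V̇ + PEEP (constant-flow equation of motion).
Only the elastic term changes: ΔPIP = ΔVt / C = (430 − 510) / 45.1 = -1.774 cmH2O.
Original PIP = 510/45.1 + 9.0×0.7333 + 6 = 23.908 cmH2O; new PIP = 23.908 + (-1.774) = 22.134 cmH2O.

22.1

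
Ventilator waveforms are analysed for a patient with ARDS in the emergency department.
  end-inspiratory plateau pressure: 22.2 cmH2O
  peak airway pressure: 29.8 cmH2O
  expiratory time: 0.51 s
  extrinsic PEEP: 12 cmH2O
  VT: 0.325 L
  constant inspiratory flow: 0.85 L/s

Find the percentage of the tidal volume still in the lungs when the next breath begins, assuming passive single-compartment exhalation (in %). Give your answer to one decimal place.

16.7

R = (PIP − Pplat)/V̇ = (29.8 − 22.2) / 0.85 = 7.6/0.85 = 8.941 cmH2O·s/L.
C = Vt/(Pplat − PEEP) = 325.0 / (22.2 − 12) = 325.0/10.2 = 31.863 mL/cmH2O.
τ = R × C = 8.941 × 0.03186 L/cmH2O = 0.2849 s.
Fraction remaining at end-expiration = e^(−Te/τ) = e^(−0.51/0.2849) = 0.1669 → 16.69%.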